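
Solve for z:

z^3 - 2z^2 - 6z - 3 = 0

Possible rational roots are divisors of -3. Testing z = -1 gives 0, so (z + 1) is a factor.
Divide: z^3 - 2z^2 - 6z - 3 = (z + 1)(z^2 - 3z - 3).
Apply the quadratic formula to z^2 - 3z - 3 = 0: z = (3 +/- sqrt(21))/2, i.e. z ~= 3.7913 or z ~= -0.7913.

z = -1 or z = -0.7913 or z = 3.7913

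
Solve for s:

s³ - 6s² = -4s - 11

s = -1 or s = 2.382 or s = 4.618

Rearrange: s³ - 6s² + 4s + 11 = 0.
Possible rational roots are divisors of 11. Testing s = -1 gives 0, so (s + 1) is a factor.
Divide: s³ - 6s² + 4s + 11 = (s + 1)(s² - 7s + 11).
Apply the quadratic formula to s² - 7s + 11 = 0: s = (7 ± √5)/2, i.e. s ≈ 4.618 or s ≈ 2.382.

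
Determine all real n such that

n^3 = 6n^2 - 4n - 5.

n = -0.618 or n = 1.618 or n = 5

Rearrange: n^3 - 6n^2 + 4n + 5 = 0.
Possible rational roots are divisors of 5. Testing n = 5 gives 0, so (n - 5) is a factor.
Divide: n^3 - 6n^2 + 4n + 5 = (n - 5)(n^2 - n - 1).
Apply the quadratic formula to n^2 - n - 1 = 0: n = (1 +/- sqrt(5))/2, i.e. n ~= 1.618 or n ~= -0.618.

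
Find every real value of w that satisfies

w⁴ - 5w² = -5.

w = -1.9021 or w = -1.1756 or w = 1.1756 or w = 1.9021

Let u = w². The equation becomes u² - 5u + 5 = 0.
By the quadratic formula, u = √(5)/2 + 5/2 or u = 5/2 - √(5)/2.
w² = √(5)/2 + 5/2 gives w = ±√(√(5)/2 + 5/2) ≈ ±1.9021.
w² = 5/2 - √(5)/2 gives w = ±√(5/2 - √(5)/2) ≈ ±1.1756.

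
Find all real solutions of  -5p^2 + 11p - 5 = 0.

p = 0.6417 or p = 1.5583

Discriminant: (11)^2 - 4*(-5)*(-5) = 21.
Quadratic formula: p = (-11 +/- sqrt(21)) / (-10).
So p = 11/10 - sqrt(21)/10 ~= 0.6417 or p = sqrt(21)/10 + 11/10 ~= 1.5583.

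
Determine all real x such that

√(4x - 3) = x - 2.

Square both sides: 4x - 3 = (x - 2)².
Expand and rearrange: x² - 8x + 7 = 0.
Solving gives x = 7 or x = 1.
Check each candidate in the original equation:
  x = 7: √(25) = 5, while x - 2 = 5 — valid.
  x = 1: √(1) = 1, while x - 2 = -1 — extraneous.

x = 7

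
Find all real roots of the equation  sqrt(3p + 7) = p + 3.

p = -2 or p = -1

Square both sides: 3p + 7 = (p + 3)^2.
Expand and rearrange: p^2 + 3p + 2 = 0.
Solving gives p = -1 or p = -2.
Check each candidate in the original equation:
  p = -1: sqrt(4) = 2, while p + 3 = 2 — valid.
  p = -2: sqrt(1) = 1, while p + 3 = 1 — valid.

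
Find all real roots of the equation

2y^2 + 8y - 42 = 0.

y = -7 or y = 3

Factor: 2(y - 3)(y + 7) = 0.
So y = 3 or y = -7.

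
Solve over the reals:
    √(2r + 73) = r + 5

Square both sides: 2r + 73 = (r + 5)².
Expand and rearrange: r² + 8r - 48 = 0.
Solving gives r = 4 or r = -12.
Check each candidate in the original equation:
  r = 4: √(81) = 9, while r + 5 = 9 — valid.
  r = -12: √(49) = 7, while r + 5 = -7 — extraneous.

r = 4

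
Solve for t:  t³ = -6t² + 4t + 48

Rearrange: t³ + 6t² - 4t - 48 = 0.
Possible rational roots are divisors of -48. Testing t = -4 gives 0, so (t + 4) is a factor.
Divide: t³ + 6t² - 4t - 48 = (t + 4)(t² + 2t - 12).
Apply the quadratic formula to t² + 2t - 12 = 0: t = (-2 ± √52)/2, i.e. t ≈ 2.6056 or t ≈ -4.6056.

t = -4.6056 or t = -4 or t = 2.6056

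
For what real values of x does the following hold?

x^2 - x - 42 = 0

Factor: (x + 6)(x - 7) = 0.
So x = -6 or x = 7.

x = -6 or x = 7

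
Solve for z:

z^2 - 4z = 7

Rearrange to standard form: z^2 - 4z - 7 = 0.
Discriminant: (-4)^2 - 4*1*(-7) = 44.
Quadratic formula: z = (4 +/- sqrt(44)) / 2.
So z = 2 + sqrt(11) ~= 5.3166 or z = 2 - sqrt(11) ~= -1.3166.

z = -1.3166 or z = 5.3166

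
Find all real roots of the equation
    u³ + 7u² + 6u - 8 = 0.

Possible rational roots are divisors of -8. Testing u = -2 gives 0, so (u + 2) is a factor.
Divide: u³ + 7u² + 6u - 8 = (u + 2)(u² + 5u - 4).
Apply the quadratic formula to u² + 5u - 4 = 0: u = (-5 ± √41)/2, i.e. u ≈ 0.7016 or u ≈ -5.7016.

u = -5.7016 or u = -2 or u = 0.7016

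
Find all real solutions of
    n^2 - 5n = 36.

n = -4 or n = 9

Bring every term to one side: n^2 - 5n - 36 = 0.
Factor: (n + 4)(n - 9) = 0.
So n = -4 or n = 9.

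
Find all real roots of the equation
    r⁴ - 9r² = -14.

r = -2.6458 or r = -1.4142 or r = 1.4142 or r = 2.6458

Let u = r². The equation becomes u² - 9u + 14 = 0.
Factor: (u - 7)(u - 2) = 0, so u = 7 or u = 2.
r² = 7 gives r = ±√(7) ≈ ±2.6458.
r² = 2 gives r = ±√(2) ≈ ±1.4142.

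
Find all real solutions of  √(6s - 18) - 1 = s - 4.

s = 3 or s = 9

Isolate the radical: √(6s - 18) = s - 3.
Square both sides: 6s - 18 = (s - 3)².
Expand and rearrange: s² - 12s + 27 = 0.
Solving gives s = 9 or s = 3.
Check each candidate in the original equation:
  s = 9: √(36) = 6, while s - 3 = 6 — valid.
  s = 3: √(0) = 0, while s - 3 = 0 — valid.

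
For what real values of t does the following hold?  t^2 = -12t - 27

Bring every term to one side: t^2 + 12t + 27 = 0.
Factor: (t + 3)(t + 9) = 0.
So t = -3 or t = -9.

t = -9 or t = -3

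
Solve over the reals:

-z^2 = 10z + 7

z = -9.2426 or z = -0.7574

Rearrange to standard form: -z^2 - 10z - 7 = 0.
Discriminant: (-10)^2 - 4*(-1)*(-7) = 72.
Quadratic formula: z = (10 +/- sqrt(72)) / (-2).
So z = -5 - 3*sqrt(2) ~= -9.2426 or z = -5 + 3*sqrt(2) ~= -0.7574.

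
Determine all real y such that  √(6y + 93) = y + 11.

y = -2

Square both sides: 6y + 93 = (y + 11)².
Expand and rearrange: y² + 16y + 28 = 0.
Solving gives y = -2 or y = -14.
Check each candidate in the original equation:
  y = -2: √(81) = 9, while y + 11 = 9 — valid.
  y = -14: √(9) = 3, while y + 11 = -3 — extraneous.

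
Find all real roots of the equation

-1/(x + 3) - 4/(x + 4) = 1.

x = -8.8284 or x = -3.1716

Multiply both sides by (x + 3)(x + 4):
-(x + 4) - 4(x + 3) = (x + 3)(x + 4).
Expand and collect terms: x² + 12x + 28 = 0.
By the quadratic formula, x = (-12 ± √32) / 2, so x ≈ -3.1716 or x ≈ -8.8284.
Neither value makes a denominator zero (x ≠ -3, x ≠ -4), so both are valid.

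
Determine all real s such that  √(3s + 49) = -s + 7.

Square both sides: 3s + 49 = (-s + 7)².
Expand and rearrange: s² - 17s = 0.
Solving gives s = 17 or s = 0.
Check each candidate in the original equation:
  s = 17: √(100) = 10, while -s + 7 = -10 — extraneous.
  s = 0: √(49) = 7, while -s + 7 = 7 — valid.

s = 0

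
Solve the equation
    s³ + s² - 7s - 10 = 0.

Possible rational roots are divisors of -10. Testing s = -2 gives 0, so (s + 2) is a factor.
Divide: s³ + s² - 7s - 10 = (s + 2)(s² - s - 5).
Apply the quadratic formula to s² - s - 5 = 0: s = (1 ± √21)/2, i.e. s ≈ 2.7913 or s ≈ -1.7913.

s = -2 or s = -1.7913 or s = 2.7913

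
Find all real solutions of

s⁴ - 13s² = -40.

s = -2.8284 or s = -2.2361 or s = 2.2361 or s = 2.8284

Let u = s². The equation becomes u² - 13u + 40 = 0.
Factor: (u - 8)(u - 5) = 0, so u = 8 or u = 5.
s² = 8 gives s = ±2·√(2) ≈ ±2.8284.
s² = 5 gives s = ±√(5) ≈ ±2.2361.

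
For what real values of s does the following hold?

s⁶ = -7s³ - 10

Let u = s³. The equation becomes u² + 7u + 10 = 0.
Factor: (u + 2)(u + 5) = 0, so u = -2 or u = -5.
s³ = -2 gives s = -∛(2) ≈ -1.2599.
s³ = -5 gives s = -∛(5) ≈ -1.71.

s = -1.71 or s = -1.2599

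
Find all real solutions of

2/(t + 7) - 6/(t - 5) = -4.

t = -7.4462 or t = 6.4462

Multiply both sides by (t + 7)(t - 5):
2(t - 5) - 6(t + 7) = -4(t + 7)(t - 5).
Expand and collect terms: -4t² - 4t + 192 = 0.
By the quadratic formula, t = (4 ± √3088) / -8, so t ≈ -7.4462 or t ≈ 6.4462.
Neither value makes a denominator zero (t ≠ -7, t ≠ 5), so both are valid.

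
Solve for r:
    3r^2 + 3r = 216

Bring every term to one side: 3r^2 + 3r - 216 = 0.
Factor: 3(r + 9)(r - 8) = 0.
So r = -9 or r = 8.

r = -9 or r = 8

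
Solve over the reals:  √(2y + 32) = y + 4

y = 2

Square both sides: 2y + 32 = (y + 4)².
Expand and rearrange: y² + 6y - 16 = 0.
Solving gives y = 2 or y = -8.
Check each candidate in the original equation:
  y = 2: √(36) = 6, while y + 4 = 6 — valid.
  y = -8: √(16) = 4, while y + 4 = -4 — extraneous.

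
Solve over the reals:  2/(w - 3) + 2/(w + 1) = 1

Multiply both sides by (w - 3)(w + 1):
2(w + 1) + 2(w - 3) = (w - 3)(w + 1).
Expand and collect terms: w^2 - 6w + 1 = 0.
By the quadratic formula, w = (6 +/- sqrt(32)) / 2, so w ~= 5.8284 or w ~= 0.1716.
Neither value makes a denominator zero (w != 3, w != -1), so both are valid.

w = 0.1716 or w = 5.8284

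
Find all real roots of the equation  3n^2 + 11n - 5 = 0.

Discriminant: (11)^2 - 4*3*(-5) = 181.
Quadratic formula: n = (-11 +/- sqrt(181)) / 6.
So n = -11/6 + sqrt(181)/6 ~= 0.4089 or n = -sqrt(181)/6 - 11/6 ~= -4.0756.

n = -4.0756 or n = 0.4089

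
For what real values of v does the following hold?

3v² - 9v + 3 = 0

v = 0.382 or v = 2.618

Discriminant: (-9)² − 4·3·3 = 45.
Quadratic formula: v = (9 ± √45) / 6.
So v = √(5)/2 + 3/2 ≈ 2.618 or v = 3/2 - √(5)/2 ≈ 0.382.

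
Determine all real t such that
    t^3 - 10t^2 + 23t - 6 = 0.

t = 0.2984 or t = 3 or t = 6.7016

Possible rational roots are divisors of -6. Testing t = 3 gives 0, so (t - 3) is a factor.
Divide: t^3 - 10t^2 + 23t - 6 = (t - 3)(t^2 - 7t + 2).
Apply the quadratic formula to t^2 - 7t + 2 = 0: t = (7 +/- sqrt(41))/2, i.e. t ~= 6.7016 or t ~= 0.2984.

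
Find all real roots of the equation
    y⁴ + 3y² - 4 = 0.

y = -1 or y = 1

Let u = y². The equation becomes u² + 3u - 4 = 0.
Factor: (u - 1)(u + 4) = 0, so u = 1 or u = -4.
y² = 1 gives y = ±1.
y² = -4 < 0 has no real solution.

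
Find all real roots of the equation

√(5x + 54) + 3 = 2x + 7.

x = 2

Isolate the radical: √(5x + 54) = 2x + 4.
Square both sides: 5x + 54 = (2x + 4)².
Expand and rearrange: 4x² + 11x - 38 = 0.
Solving gives x = 2 or x = -4.75.
Check each candidate in the original equation:
  x = 2: √(64) = 8, while 2x + 4 = 8 — valid.
  x = -4.75: √(30.25) = 5.5, while 2x + 4 = -5.5 — extraneous.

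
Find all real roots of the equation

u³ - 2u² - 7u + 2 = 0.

u = -2 or u = 0.2679 or u = 3.7321

Possible rational roots are divisors of 2. Testing u = -2 gives 0, so (u + 2) is a factor.
Divide: u³ - 2u² - 7u + 2 = (u + 2)(u² - 4u + 1).
Apply the quadratic formula to u² - 4u + 1 = 0: u = (4 ± √12)/2, i.e. u ≈ 3.7321 or u ≈ 0.2679.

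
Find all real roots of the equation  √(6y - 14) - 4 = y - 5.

y = 3 or y = 5

Isolate the radical: √(6y - 14) = y - 1.
Square both sides: 6y - 14 = (y - 1)².
Expand and rearrange: y² - 8y + 15 = 0.
Solving gives y = 5 or y = 3.
Check each candidate in the original equation:
  y = 5: √(16) = 4, while y - 1 = 4 — valid.
  y = 3: √(4) = 2, while y - 1 = 2 — valid.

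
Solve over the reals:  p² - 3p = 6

Rearrange to standard form: p² - 3p - 6 = 0.
Discriminant: (-3)² − 4·1·(-6) = 33.
Quadratic formula: p = (3 ± √33) / 2.
So p = 3/2 + √(33)/2 ≈ 4.3723 or p = 3/2 - √(33)/2 ≈ -1.3723.

p = -1.3723 or p = 4.3723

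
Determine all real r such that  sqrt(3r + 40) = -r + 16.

Square both sides: 3r + 40 = (-r + 16)^2.
Expand and rearrange: r^2 - 35r + 216 = 0.
Solving gives r = 27 or r = 8.
Check each candidate in the original equation:
  r = 27: sqrt(121) = 11, while -r + 16 = -11 — extraneous.
  r = 8: sqrt(64) = 8, while -r + 16 = 8 — valid.

r = 8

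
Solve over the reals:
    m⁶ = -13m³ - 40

m = -2 or m = -1.71

Let u = m³. The equation becomes u² + 13u + 40 = 0.
Factor: (u + 8)(u + 5) = 0, so u = -8 or u = -5.
m³ = -8 gives m = -2.
m³ = -5 gives m = -∛(5) ≈ -1.71.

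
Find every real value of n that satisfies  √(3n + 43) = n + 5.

n = 2

Square both sides: 3n + 43 = (n + 5)².
Expand and rearrange: n² + 7n - 18 = 0.
Solving gives n = 2 or n = -9.
Check each candidate in the original equation:
  n = 2: √(49) = 7, while n + 5 = 7 — valid.
  n = -9: √(16) = 4, while n + 5 = -4 — extraneous.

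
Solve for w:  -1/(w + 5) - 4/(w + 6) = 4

w = -7.1328 or w = -5.1172

Multiply both sides by (w + 5)(w + 6):
-(w + 6) - 4(w + 5) = 4(w + 5)(w + 6).
Expand and collect terms: 4w^2 + 49w + 146 = 0.
By the quadratic formula, w = (-49 +/- sqrt(65)) / 8, so w ~= -5.1172 or w ~= -7.1328.
Neither value makes a denominator zero (w != -5, w != -6), so both are valid.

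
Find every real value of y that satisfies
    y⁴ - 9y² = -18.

y = -2.4495 or y = -1.7321 or y = 1.7321 or y = 2.4495

Let u = y². The equation becomes u² - 9u + 18 = 0.
Factor: (u - 6)(u - 3) = 0, so u = 6 or u = 3.
y² = 6 gives y = ±√(6) ≈ ±2.4495.
y² = 3 gives y = ±√(3) ≈ ±1.7321.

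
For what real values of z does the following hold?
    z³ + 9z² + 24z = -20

Rearrange: z³ + 9z² + 24z + 20 = 0.
Possible rational roots are divisors of 20. Testing z = -5 gives 0, so (z + 5) is a factor.
Divide: z³ + 9z² + 24z + 20 = (z + 5)(z² + 4z + 4).
The quadratic has the repeated root z = -2.

z = -5 or z = -2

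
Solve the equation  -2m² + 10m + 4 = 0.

m = -0.3723 or m = 5.3723

Discriminant: (10)² − 4·(-2)·4 = 132.
Quadratic formula: m = (-10 ± √132) / (-4).
So m = 5/2 - √(33)/2 ≈ -0.3723 or m = 5/2 + √(33)/2 ≈ 5.3723.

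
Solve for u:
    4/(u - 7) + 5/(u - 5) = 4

Multiply both sides by (u - 7)(u - 5):
4(u - 5) + 5(u - 7) = 4(u - 7)(u - 5).
Expand and collect terms: 4u² - 57u + 195 = 0.
By the quadratic formula, u = (57 ± √129) / 8, so u ≈ 8.5447 or u ≈ 5.7053.
Neither value makes a denominator zero (u ≠ 7, u ≠ 5), so both are valid.

u = 5.7053 or u = 8.5447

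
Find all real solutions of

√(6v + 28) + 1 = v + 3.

v = 6

Isolate the radical: √(6v + 28) = v + 2.
Square both sides: 6v + 28 = (v + 2)².
Expand and rearrange: v² - 2v - 24 = 0.
Solving gives v = 6 or v = -4.
Check each candidate in the original equation:
  v = 6: √(64) = 8, while v + 2 = 8 — valid.
  v = -4: √(4) = 2, while v + 2 = -2 — extraneous.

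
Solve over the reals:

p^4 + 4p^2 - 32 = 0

p = -2 or p = 2

Let u = p^2. The equation becomes u^2 + 4u - 32 = 0.
Factor: (u - 4)(u + 8) = 0, so u = 4 or u = -8.
p^2 = 4 gives p = +/-2.
p^2 = -8 < 0 has no real solution.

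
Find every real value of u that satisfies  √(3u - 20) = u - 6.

Square both sides: 3u - 20 = (u - 6)².
Expand and rearrange: u² - 15u + 56 = 0.
Solving gives u = 8 or u = 7.
Check each candidate in the original equation:
  u = 8: √(4) = 2, while u - 6 = 2 — valid.
  u = 7: √(1) = 1, while u - 6 = 1 — valid.

u = 7 or u = 8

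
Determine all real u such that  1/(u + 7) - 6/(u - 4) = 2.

Multiply both sides by (u + 7)(u - 4):
(u - 4) - 6(u + 7) = 2(u + 7)(u - 4).
Expand and collect terms: 2u^2 + 11u - 10 = 0.
By the quadratic formula, u = (-11 +/- sqrt(201)) / 4, so u ~= 0.7944 or u ~= -6.2944.
Neither value makes a denominator zero (u != -7, u != 4), so both are valid.

u = -6.2944 or u = 0.7944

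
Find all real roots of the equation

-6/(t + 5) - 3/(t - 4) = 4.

Multiply both sides by (t + 5)(t - 4):
-6(t - 4) - 3(t + 5) = 4(t + 5)(t - 4).
Expand and collect terms: 4t^2 + 13t - 89 = 0.
By the quadratic formula, t = (-13 +/- sqrt(1593)) / 8, so t ~= 3.3641 or t ~= -6.6141.
Neither value makes a denominator zero (t != -5, t != 4), so both are valid.

t = -6.6141 or t = 3.3641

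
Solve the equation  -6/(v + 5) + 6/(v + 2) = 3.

Multiply both sides by (v + 5)(v + 2):
-6(v + 2) + 6(v + 5) = 3(v + 5)(v + 2).
Expand and collect terms: 3v^2 + 21v + 12 = 0.
By the quadratic formula, v = (-21 +/- sqrt(297)) / 6, so v ~= -0.6277 or v ~= -6.3723.
Neither value makes a denominator zero (v != -5, v != -2), so both are valid.

v = -6.3723 or v = -0.6277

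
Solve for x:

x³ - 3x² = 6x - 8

Rearrange: x³ - 3x² - 6x + 8 = 0.
Possible rational roots are divisors of 8. Testing x = 1 gives 0, so (x - 1) is a factor.
Divide: x³ - 3x² - 6x + 8 = (x - 1)(x² - 2x - 8).
Factor the quadratic: x = 4 or x = -2.

x = -2 or x = 1 or x = 4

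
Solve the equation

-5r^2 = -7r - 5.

Rearrange to standard form: -5r^2 + 7r + 5 = 0.
Discriminant: (7)^2 - 4*(-5)*5 = 149.
Quadratic formula: r = (-7 +/- sqrt(149)) / (-10).
So r = 7/10 - sqrt(149)/10 ~= -0.5207 or r = 7/10 + sqrt(149)/10 ~= 1.9207.

r = -0.5207 or r = 1.9207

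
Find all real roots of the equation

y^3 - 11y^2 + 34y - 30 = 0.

Possible rational roots are divisors of -30. Testing y = 3 gives 0, so (y - 3) is a factor.
Divide: y^3 - 11y^2 + 34y - 30 = (y - 3)(y^2 - 8y + 10).
Apply the quadratic formula to y^2 - 8y + 10 = 0: y = (8 +/- sqrt(24))/2, i.e. y ~= 6.4495 or y ~= 1.5505.

y = 1.5505 or y = 3 or y = 6.4495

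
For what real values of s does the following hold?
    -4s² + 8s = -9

Rearrange to standard form: -4s² + 8s + 9 = 0.
Discriminant: (8)² − 4·(-4)·9 = 208.
Quadratic formula: s = (-8 ± √208) / (-8).
So s = 1 - √(13)/2 ≈ -0.8028 or s = 1 + √(13)/2 ≈ 2.8028.

s = -0.8028 or s = 2.8028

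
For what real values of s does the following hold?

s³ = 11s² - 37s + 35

Rearrange: s³ - 11s² + 37s - 35 = 0.
Possible rational roots are divisors of -35. Testing s = 5 gives 0, so (s - 5) is a factor.
Divide: s³ - 11s² + 37s - 35 = (s - 5)(s² - 6s + 7).
Apply the quadratic formula to s² - 6s + 7 = 0: s = (6 ± √8)/2, i.e. s ≈ 4.4142 or s ≈ 1.5858.

s = 1.5858 or s = 4.4142 or s = 5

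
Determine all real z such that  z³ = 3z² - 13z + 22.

z = 2

Rearrange: z³ - 3z² + 13z - 22 = 0.
Possible rational roots are divisors of -22. Testing z = 2 gives 0, so (z - 2) is a factor.
Divide: z³ - 3z² + 13z - 22 = (z - 2)(z² - z + 11).
The quadratic z² - z + 11 has discriminant -43 < 0, so no further real roots.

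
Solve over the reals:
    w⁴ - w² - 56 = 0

w = -2.8284 or w = 2.8284

Let u = w². The equation becomes u² - u - 56 = 0.
Factor: (u + 7)(u - 8) = 0, so u = -7 or u = 8.
w² = -7 < 0 has no real solution.
w² = 8 gives w = ±2·√(2) ≈ ±2.8284.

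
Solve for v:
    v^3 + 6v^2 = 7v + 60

v = -5 or v = -4 or v = 3

Rearrange: v^3 + 6v^2 - 7v - 60 = 0.
Possible rational roots are divisors of -60. Testing v = -5 gives 0, so (v + 5) is a factor.
Divide: v^3 + 6v^2 - 7v - 60 = (v + 5)(v^2 + v - 12).
Factor the quadratic: v = 3 or v = -4.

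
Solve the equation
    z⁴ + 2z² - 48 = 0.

z = -2.4495 or z = 2.4495

Let u = z². The equation becomes u² + 2u - 48 = 0.
Factor: (u - 6)(u + 8) = 0, so u = 6 or u = -8.
z² = 6 gives z = ±√(6) ≈ ±2.4495.
z² = -8 < 0 has no real solution.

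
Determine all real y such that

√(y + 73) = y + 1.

Square both sides: y + 73 = (y + 1)².
Expand and rearrange: y² + y - 72 = 0.
Solving gives y = 8 or y = -9.
Check each candidate in the original equation:
  y = 8: √(81) = 9, while y + 1 = 9 — valid.
  y = -9: √(64) = 8, while y + 1 = -8 — extraneous.

y = 8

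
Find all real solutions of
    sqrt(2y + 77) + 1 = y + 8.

Isolate the radical: sqrt(2y + 77) = y + 7.
Square both sides: 2y + 77 = (y + 7)^2.
Expand and rearrange: y^2 + 12y - 28 = 0.
Solving gives y = 2 or y = -14.
Check each candidate in the original equation:
  y = 2: sqrt(81) = 9, while y + 7 = 9 — valid.
  y = -14: sqrt(49) = 7, while y + 7 = -7 — extraneous.

y = 2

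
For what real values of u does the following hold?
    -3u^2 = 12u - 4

Rearrange to standard form: -3u^2 - 12u + 4 = 0.
Discriminant: (-12)^2 - 4*(-3)*4 = 192.
Quadratic formula: u = (12 +/- sqrt(192)) / (-6).
So u = -4*sqrt(3)/3 - 2 ~= -4.3094 or u = -2 + 4*sqrt(3)/3 ~= 0.3094.

u = -4.3094 or u = 0.3094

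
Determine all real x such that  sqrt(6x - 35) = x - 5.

x = 6 or x = 10

Square both sides: 6x - 35 = (x - 5)^2.
Expand and rearrange: x^2 - 16x + 60 = 0.
Solving gives x = 10 or x = 6.
Check each candidate in the original equation:
  x = 10: sqrt(25) = 5, while x - 5 = 5 — valid.
  x = 6: sqrt(1) = 1, while x - 5 = 1 — valid.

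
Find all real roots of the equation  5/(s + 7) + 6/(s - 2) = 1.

s = -4.4162 or s = 10.4162

Multiply both sides by (s + 7)(s - 2):
5(s - 2) + 6(s + 7) = (s + 7)(s - 2).
Expand and collect terms: s² - 6s - 46 = 0.
By the quadratic formula, s = (6 ± √220) / 2, so s ≈ 10.4162 or s ≈ -4.4162.
Neither value makes a denominator zero (s ≠ -7, s ≠ 2), so both are valid.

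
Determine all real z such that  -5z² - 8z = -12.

z = -2.5436 or z = 0.9436

Rearrange to standard form: -5z² - 8z + 12 = 0.
Discriminant: (-8)² − 4·(-5)·12 = 304.
Quadratic formula: z = (8 ± √304) / (-10).
So z = -2·√(19)/5 - 4/5 ≈ -2.5436 or z = -4/5 + 2·√(19)/5 ≈ 0.9436.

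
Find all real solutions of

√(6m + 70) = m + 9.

Square both sides: 6m + 70 = (m + 9)².
Expand and rearrange: m² + 12m + 11 = 0.
Solving gives m = -1 or m = -11.
Check each candidate in the original equation:
  m = -1: √(64) = 8, while m + 9 = 8 — valid.
  m = -11: √(4) = 2, while m + 9 = -2 — extraneous.

m = -1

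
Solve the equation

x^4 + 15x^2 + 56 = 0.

Let u = x^2. The equation becomes u^2 + 15u + 56 = 0.
Factor: (u + 7)(u + 8) = 0, so u = -7 or u = -8.
x^2 = -7 < 0 has no real solution.
x^2 = -8 < 0 has no real solution.

No real solutions.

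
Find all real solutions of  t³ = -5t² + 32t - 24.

Rearrange: t³ + 5t² - 32t + 24 = 0.
Possible rational roots are divisors of 24. Testing t = 3 gives 0, so (t - 3) is a factor.
Divide: t³ + 5t² - 32t + 24 = (t - 3)(t² + 8t - 8).
Apply the quadratic formula to t² + 8t - 8 = 0: t = (-8 ± √96)/2, i.e. t ≈ 0.899 or t ≈ -8.899.

t = -8.899 or t = 0.899 or t = 3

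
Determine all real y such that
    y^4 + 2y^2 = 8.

Let u = y^2. The equation becomes u^2 + 2u - 8 = 0.
Factor: (u - 2)(u + 4) = 0, so u = 2 or u = -4.
y^2 = 2 gives y = +/-sqrt(2) ~= +/-1.4142.
y^2 = -4 < 0 has no real solution.

y = -1.4142 or y = 1.4142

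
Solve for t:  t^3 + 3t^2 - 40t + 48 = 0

Possible rational roots are divisors of 48. Testing t = 4 gives 0, so (t - 4) is a factor.
Divide: t^3 + 3t^2 - 40t + 48 = (t - 4)(t^2 + 7t - 12).
Apply the quadratic formula to t^2 + 7t - 12 = 0: t = (-7 +/- sqrt(97))/2, i.e. t ~= 1.4244 or t ~= -8.4244.

t = -8.4244 or t = 1.4244 or t = 4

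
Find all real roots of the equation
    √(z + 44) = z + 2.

Square both sides: z + 44 = (z + 2)².
Expand and rearrange: z² + 3z - 40 = 0.
Solving gives z = 5 or z = -8.
Check each candidate in the original equation:
  z = 5: √(49) = 7, while z + 2 = 7 — valid.
  z = -8: √(36) = 6, while z + 2 = -6 — extraneous.

z = 5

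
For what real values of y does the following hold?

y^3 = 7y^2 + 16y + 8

y = -1 or y = -0.899 or y = 8.899

Rearrange: y^3 - 7y^2 - 16y - 8 = 0.
Possible rational roots are divisors of -8. Testing y = -1 gives 0, so (y + 1) is a factor.
Divide: y^3 - 7y^2 - 16y - 8 = (y + 1)(y^2 - 8y - 8).
Apply the quadratic formula to y^2 - 8y - 8 = 0: y = (8 +/- sqrt(96))/2, i.e. y ~= 8.899 or y ~= -0.899.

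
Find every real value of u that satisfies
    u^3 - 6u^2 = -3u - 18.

u = -1.3723 or u = 3 or u = 4.3723

Rearrange: u^3 - 6u^2 + 3u + 18 = 0.
Possible rational roots are divisors of 18. Testing u = 3 gives 0, so (u - 3) is a factor.
Divide: u^3 - 6u^2 + 3u + 18 = (u - 3)(u^2 - 3u - 6).
Apply the quadratic formula to u^2 - 3u - 6 = 0: u = (3 +/- sqrt(33))/2, i.e. u ~= 4.3723 or u ~= -1.3723.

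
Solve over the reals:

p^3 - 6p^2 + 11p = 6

p = 1 or p = 2 or p = 3

Rearrange: p^3 - 6p^2 + 11p - 6 = 0.
Possible rational roots are divisors of -6. Testing p = 1 gives 0, so (p - 1) is a factor.
Divide: p^3 - 6p^2 + 11p - 6 = (p - 1)(p^2 - 5p + 6).
Factor the quadratic: p = 3 or p = 2.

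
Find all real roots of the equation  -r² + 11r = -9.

Rearrange to standard form: -r² + 11r + 9 = 0.
Discriminant: (11)² − 4·(-1)·9 = 157.
Quadratic formula: r = (-11 ± √157) / (-2).
So r = 11/2 - √(157)/2 ≈ -0.765 or r = 11/2 + √(157)/2 ≈ 11.765.

r = -0.765 or r = 11.765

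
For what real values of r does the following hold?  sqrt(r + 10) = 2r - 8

r = 6

Square both sides: r + 10 = (2r - 8)^2.
Expand and rearrange: 4r^2 - 33r + 54 = 0.
Solving gives r = 6 or r = 2.25.
Check each candidate in the original equation:
  r = 6: sqrt(16) = 4, while 2r - 8 = 4 — valid.
  r = 2.25: sqrt(12.25) = 3.5, while 2r - 8 = -3.5 — extraneous.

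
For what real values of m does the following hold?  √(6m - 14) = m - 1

m = 3 or m = 5

Square both sides: 6m - 14 = (m - 1)².
Expand and rearrange: m² - 8m + 15 = 0.
Solving gives m = 5 or m = 3.
Check each candidate in the original equation:
  m = 5: √(16) = 4, while m - 1 = 4 — valid.
  m = 3: √(4) = 2, while m - 1 = 2 — valid.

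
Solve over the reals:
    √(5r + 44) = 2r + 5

r = 1

Square both sides: 5r + 44 = (2r + 5)².
Expand and rearrange: 4r² + 15r - 19 = 0.
Solving gives r = 1 or r = -4.75.
Check each candidate in the original equation:
  r = 1: √(49) = 7, while 2r + 5 = 7 — valid.
  r = -4.75: √(20.25) = 4.5, while 2r + 5 = -4.5 — extraneous.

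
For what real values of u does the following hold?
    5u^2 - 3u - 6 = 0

u = -0.8358 or u = 1.4358

Discriminant: (-3)^2 - 4*5*(-6) = 129.
Quadratic formula: u = (3 +/- sqrt(129)) / 10.
So u = 3/10 + sqrt(129)/10 ~= 1.4358 or u = 3/10 - sqrt(129)/10 ~= -0.8358.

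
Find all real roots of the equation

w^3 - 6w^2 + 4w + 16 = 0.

Possible rational roots are divisors of 16. Testing w = 4 gives 0, so (w - 4) is a factor.
Divide: w^3 - 6w^2 + 4w + 16 = (w - 4)(w^2 - 2w - 4).
Apply the quadratic formula to w^2 - 2w - 4 = 0: w = (2 +/- sqrt(20))/2, i.e. w ~= 3.2361 or w ~= -1.2361.

w = -1.2361 or w = 3.2361 or w = 4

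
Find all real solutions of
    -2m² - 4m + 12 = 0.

Discriminant: (-4)² − 4·(-2)·12 = 112.
Quadratic formula: m = (4 ± √112) / (-4).
So m = -√(7) - 1 ≈ -3.6458 or m = -1 + √(7) ≈ 1.6458.

m = -3.6458 or m = 1.6458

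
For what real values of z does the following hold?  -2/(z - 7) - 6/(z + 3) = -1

Multiply both sides by (z - 7)(z + 3):
-2(z + 3) - 6(z - 7) = -(z - 7)(z + 3).
Expand and collect terms: -z² + 12z - 15 = 0.
By the quadratic formula, z = (-12 ± √84) / -2, so z ≈ 1.4174 or z ≈ 10.5826.
Neither value makes a denominator zero (z ≠ 7, z ≠ -3), so both are valid.

z = 1.4174 or z = 10.5826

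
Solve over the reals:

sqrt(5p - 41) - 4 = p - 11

p = 9 or p = 10

Isolate the radical: sqrt(5p - 41) = p - 7.
Square both sides: 5p - 41 = (p - 7)^2.
Expand and rearrange: p^2 - 19p + 90 = 0.
Solving gives p = 10 or p = 9.
Check each candidate in the original equation:
  p = 10: sqrt(9) = 3, while p - 7 = 3 — valid.
  p = 9: sqrt(4) = 2, while p - 7 = 2 — valid.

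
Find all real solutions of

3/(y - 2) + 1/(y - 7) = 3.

y = 2.9244 or y = 7.4089

Multiply both sides by (y - 2)(y - 7):
3(y - 7) + (y - 2) = 3(y - 2)(y - 7).
Expand and collect terms: 3y² - 31y + 65 = 0.
By the quadratic formula, y = (31 ± √181) / 6, so y ≈ 7.4089 or y ≈ 2.9244.
Neither value makes a denominator zero (y ≠ 2, y ≠ 7), so both are valid.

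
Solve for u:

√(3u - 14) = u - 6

u = 10

Square both sides: 3u - 14 = (u - 6)².
Expand and rearrange: u² - 15u + 50 = 0.
Solving gives u = 10 or u = 5.
Check each candidate in the original equation:
  u = 10: √(16) = 4, while u - 6 = 4 — valid.
  u = 5: √(1) = 1, while u - 6 = -1 — extraneous.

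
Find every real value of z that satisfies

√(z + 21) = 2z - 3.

Square both sides: z + 21 = (2z - 3)².
Expand and rearrange: 4z² - 13z - 12 = 0.
Solving gives z = 4 or z = -0.75.
Check each candidate in the original equation:
  z = 4: √(25) = 5, while 2z - 3 = 5 — valid.
  z = -0.75: √(20.25) = 4.5, while 2z - 3 = -4.5 — extraneous.

z = 4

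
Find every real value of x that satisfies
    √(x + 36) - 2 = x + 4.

x = 0

Isolate the radical: √(x + 36) = x + 6.
Square both sides: x + 36 = (x + 6)².
Expand and rearrange: x² + 11x = 0.
Solving gives x = 0 or x = -11.
Check each candidate in the original equation:
  x = 0: √(36) = 6, while x + 6 = 6 — valid.
  x = -11: √(25) = 5, while x + 6 = -5 — extraneous.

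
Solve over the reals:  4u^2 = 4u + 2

u = -0.366 or u = 1.366

Rearrange to standard form: 4u^2 - 4u - 2 = 0.
Discriminant: (-4)^2 - 4*4*(-2) = 48.
Quadratic formula: u = (4 +/- sqrt(48)) / 8.
So u = 1/2 + sqrt(3)/2 ~= 1.366 or u = 1/2 - sqrt(3)/2 ~= -0.366.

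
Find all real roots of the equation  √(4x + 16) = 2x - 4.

x = 5

Square both sides: 4x + 16 = (2x - 4)².
Expand and rearrange: 4x² - 20x = 0.
Solving gives x = 5 or x = 0.
Check each candidate in the original equation:
  x = 5: √(36) = 6, while 2x - 4 = 6 — valid.
  x = 0: √(16) = 4, while 2x - 4 = -4 — extraneous.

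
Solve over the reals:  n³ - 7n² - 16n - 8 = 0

n = -1 or n = -0.899 or n = 8.899

Possible rational roots are divisors of -8. Testing n = -1 gives 0, so (n + 1) is a factor.
Divide: n³ - 7n² - 16n - 8 = (n + 1)(n² - 8n - 8).
Apply the quadratic formula to n² - 8n - 8 = 0: n = (8 ± √96)/2, i.e. n ≈ 8.899 or n ≈ -0.899.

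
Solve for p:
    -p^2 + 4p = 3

p = 1 or p = 3

Bring every term to one side: -p^2 + 4p - 3 = 0.
Factor: -1(p - 3)(p - 1) = 0.
So p = 3 or p = 1.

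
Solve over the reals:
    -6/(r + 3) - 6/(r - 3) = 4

Multiply both sides by (r + 3)(r - 3):
-6(r - 3) - 6(r + 3) = 4(r + 3)(r - 3).
Expand and collect terms: 4r² + 12r - 36 = 0.
By the quadratic formula, r = (-12 ± √720) / 8, so r ≈ 1.8541 or r ≈ -4.8541.
Neither value makes a denominator zero (r ≠ -3, r ≠ 3), so both are valid.

r = -4.8541 or r = 1.8541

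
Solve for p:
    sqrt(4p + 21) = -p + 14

p = 7

Square both sides: 4p + 21 = (-p + 14)^2.
Expand and rearrange: p^2 - 32p + 175 = 0.
Solving gives p = 25 or p = 7.
Check each candidate in the original equation:
  p = 25: sqrt(121) = 11, while -p + 14 = -11 — extraneous.
  p = 7: sqrt(49) = 7, while -p + 14 = 7 — valid.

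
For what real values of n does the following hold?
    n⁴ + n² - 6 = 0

n = -1.4142 or n = 1.4142

Let u = n². The equation becomes u² + u - 6 = 0.
Factor: (u + 3)(u - 2) = 0, so u = -3 or u = 2.
n² = -3 < 0 has no real solution.
n² = 2 gives n = ±√(2) ≈ ±1.4142.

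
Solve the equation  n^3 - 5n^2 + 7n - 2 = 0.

Possible rational roots are divisors of -2. Testing n = 2 gives 0, so (n - 2) is a factor.
Divide: n^3 - 5n^2 + 7n - 2 = (n - 2)(n^2 - 3n + 1).
Apply the quadratic formula to n^2 - 3n + 1 = 0: n = (3 +/- sqrt(5))/2, i.e. n ~= 2.618 or n ~= 0.382.

n = 0.382 or n = 2 or n = 2.618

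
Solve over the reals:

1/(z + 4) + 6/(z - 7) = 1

Multiply both sides by (z + 4)(z - 7):
(z - 7) + 6(z + 4) = (z + 4)(z - 7).
Expand and collect terms: z^2 - 10z - 45 = 0.
By the quadratic formula, z = (10 +/- sqrt(280)) / 2, so z ~= 13.3666 or z ~= -3.3666.
Neither value makes a denominator zero (z != -4, z != 7), so both are valid.

z = -3.3666 or z = 13.3666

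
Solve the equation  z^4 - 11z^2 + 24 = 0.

z = -2.8284 or z = -1.7321 or z = 1.7321 or z = 2.8284

Let u = z^2. The equation becomes u^2 - 11u + 24 = 0.
Factor: (u - 8)(u - 3) = 0, so u = 8 or u = 3.
z^2 = 8 gives z = +/-2*sqrt(2) ~= +/-2.8284.
z^2 = 3 gives z = +/-sqrt(3) ~= +/-1.7321.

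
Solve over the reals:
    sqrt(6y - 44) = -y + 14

y = 10

Square both sides: 6y - 44 = (-y + 14)^2.
Expand and rearrange: y^2 - 34y + 240 = 0.
Solving gives y = 24 or y = 10.
Check each candidate in the original equation:
  y = 24: sqrt(100) = 10, while -y + 14 = -10 — extraneous.
  y = 10: sqrt(16) = 4, while -y + 14 = 4 — valid.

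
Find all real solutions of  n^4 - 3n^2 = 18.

Let u = n^2. The equation becomes u^2 - 3u - 18 = 0.
Factor: (u - 6)(u + 3) = 0, so u = 6 or u = -3.
n^2 = 6 gives n = +/-sqrt(6) ~= +/-2.4495.
n^2 = -3 < 0 has no real solution.

n = -2.4495 or n = 2.4495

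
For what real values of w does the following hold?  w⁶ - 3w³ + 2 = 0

Let u = w³. The equation becomes u² - 3u + 2 = 0.
Factor: (u - 2)(u - 1) = 0, so u = 2 or u = 1.
w³ = 2 gives w = ∛(2) ≈ 1.2599.
w³ = 1 gives w = 1.

w = 1 or w = 1.2599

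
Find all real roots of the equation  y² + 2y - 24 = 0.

Factor: (y + 6)(y - 4) = 0.
So y = -6 or y = 4.

y = -6 or y = 4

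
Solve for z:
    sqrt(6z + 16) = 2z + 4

Square both sides: 6z + 16 = (2z + 4)^2.
Expand and rearrange: 4z^2 + 10z = 0.
Solving gives z = 0 or z = -2.5.
Check each candidate in the original equation:
  z = 0: sqrt(16) = 4, while 2z + 4 = 4 — valid.
  z = -2.5: sqrt(1) = 1, while 2z + 4 = -1 — extraneous.

z = 0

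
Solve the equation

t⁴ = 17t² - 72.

Let u = t². The equation becomes u² - 17u + 72 = 0.
Factor: (u - 8)(u - 9) = 0, so u = 8 or u = 9.
t² = 8 gives t = ±2·√(2) ≈ ±2.8284.
t² = 9 gives t = ±3.

t = -3 or t = -2.8284 or t = 2.8284 or t = 3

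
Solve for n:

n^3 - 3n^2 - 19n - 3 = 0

n = -3 or n = -0.1623 or n = 6.1623

Possible rational roots are divisors of -3. Testing n = -3 gives 0, so (n + 3) is a factor.
Divide: n^3 - 3n^2 - 19n - 3 = (n + 3)(n^2 - 6n - 1).
Apply the quadratic formula to n^2 - 6n - 1 = 0: n = (6 +/- sqrt(40))/2, i.e. n ~= 6.1623 or n ~= -0.1623.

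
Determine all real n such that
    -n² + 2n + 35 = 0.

n = -5 or n = 7

Factor: -1(n + 5)(n - 7) = 0.
So n = -5 or n = 7.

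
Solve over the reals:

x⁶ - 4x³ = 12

x = -1.2599 or x = 1.8171

Let u = x³. The equation becomes u² - 4u - 12 = 0.
Factor: (u + 2)(u - 6) = 0, so u = -2 or u = 6.
x³ = -2 gives x = -∛(2) ≈ -1.2599.
x³ = 6 gives x = ∛(6) ≈ 1.8171.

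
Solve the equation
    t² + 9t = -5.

t = -8.4051 or t = -0.5949

Rearrange to standard form: t² + 9t + 5 = 0.
Discriminant: (9)² − 4·1·5 = 61.
Quadratic formula: t = (-9 ± √61) / 2.
So t = -9/2 + √(61)/2 ≈ -0.5949 or t = -9/2 - √(61)/2 ≈ -8.4051.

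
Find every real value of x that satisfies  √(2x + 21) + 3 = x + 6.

x = 2

Isolate the radical: √(2x + 21) = x + 3.
Square both sides: 2x + 21 = (x + 3)².
Expand and rearrange: x² + 4x - 12 = 0.
Solving gives x = 2 or x = -6.
Check each candidate in the original equation:
  x = 2: √(25) = 5, while x + 3 = 5 — valid.
  x = -6: √(9) = 3, while x + 3 = -3 — extraneous.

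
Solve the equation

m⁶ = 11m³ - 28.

Let u = m³. The equation becomes u² - 11u + 28 = 0.
Factor: (u - 4)(u - 7) = 0, so u = 4 or u = 7.
m³ = 4 gives m = ∛(4) ≈ 1.5874.
m³ = 7 gives m = ∛(7) ≈ 1.9129.

m = 1.5874 or m = 1.9129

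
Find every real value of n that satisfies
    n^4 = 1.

n = -1 or n = 1

Let u = n^2. The equation becomes u^2 - 1 = 0.
Factor: (u - 1)(u + 1) = 0, so u = 1 or u = -1.
n^2 = 1 gives n = +/-1.
n^2 = -1 < 0 has no real solution.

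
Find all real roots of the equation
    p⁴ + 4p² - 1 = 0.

Let u = p². The equation becomes u² + 4u - 1 = 0.
By the quadratic formula, u = -2 + √(5) or u = -√(5) - 2.
p² = -2 + √(5) gives p = ±√(-2 + √(5)) ≈ ±0.4859.
p² = -√(5) - 2 < 0 has no real solution.

p = -0.4859 or p = 0.4859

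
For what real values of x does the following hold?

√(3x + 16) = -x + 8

Square both sides: 3x + 16 = (-x + 8)².
Expand and rearrange: x² - 19x + 48 = 0.
Solving gives x = 16 or x = 3.
Check each candidate in the original equation:
  x = 16: √(64) = 8, while -x + 8 = -8 — extraneous.
  x = 3: √(25) = 5, while -x + 8 = 5 — valid.

x = 3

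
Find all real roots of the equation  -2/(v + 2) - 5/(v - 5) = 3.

Multiply both sides by (v + 2)(v - 5):
-2(v - 5) - 5(v + 2) = 3(v + 2)(v - 5).
Expand and collect terms: 3v² - 2v - 30 = 0.
By the quadratic formula, v = (2 ± √364) / 6, so v ≈ 3.5131 or v ≈ -2.8465.
Neither value makes a denominator zero (v ≠ -2, v ≠ 5), so both are valid.

v = -2.8465 or v = 3.5131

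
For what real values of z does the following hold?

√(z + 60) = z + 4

Square both sides: z + 60 = (z + 4)².
Expand and rearrange: z² + 7z - 44 = 0.
Solving gives z = 4 or z = -11.
Check each candidate in the original equation:
  z = 4: √(64) = 8, while z + 4 = 8 — valid.
  z = -11: √(49) = 7, while z + 4 = -7 — extraneous.

z = 4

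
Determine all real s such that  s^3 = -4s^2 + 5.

s = -3.618 or s = -1.382 or s = 1

Rearrange: s^3 + 4s^2 - 5 = 0.
Possible rational roots are divisors of -5. Testing s = 1 gives 0, so (s - 1) is a factor.
Divide: s^3 + 4s^2 - 5 = (s - 1)(s^2 + 5s + 5).
Apply the quadratic formula to s^2 + 5s + 5 = 0: s = (-5 +/- sqrt(5))/2, i.e. s ~= -1.382 or s ~= -3.618.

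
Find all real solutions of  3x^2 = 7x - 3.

x = 0.5657 or x = 1.7676

Rearrange to standard form: 3x^2 - 7x + 3 = 0.
Discriminant: (-7)^2 - 4*3*3 = 13.
Quadratic formula: x = (7 +/- sqrt(13)) / 6.
So x = sqrt(13)/6 + 7/6 ~= 1.7676 or x = 7/6 - sqrt(13)/6 ~= 0.5657.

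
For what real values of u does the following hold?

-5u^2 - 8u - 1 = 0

u = -1.4633 or u = -0.1367

Discriminant: (-8)^2 - 4*(-5)*(-1) = 44.
Quadratic formula: u = (8 +/- sqrt(44)) / (-10).
So u = -4/5 - sqrt(11)/5 ~= -1.4633 or u = -4/5 + sqrt(11)/5 ~= -0.1367.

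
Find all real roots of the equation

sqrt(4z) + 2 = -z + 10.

Isolate the radical: sqrt(4z) = -z + 8.
Square both sides: 4z = (-z + 8)^2.
Expand and rearrange: z^2 - 20z + 64 = 0.
Solving gives z = 16 or z = 4.
Check each candidate in the original equation:
  z = 16: sqrt(64) = 8, while -z + 8 = -8 — extraneous.
  z = 4: sqrt(16) = 4, while -z + 8 = 4 — valid.

z = 4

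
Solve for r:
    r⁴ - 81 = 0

Let u = r². The equation becomes u² - 81 = 0.
Factor: (u - 9)(u + 9) = 0, so u = 9 or u = -9.
r² = 9 gives r = ±3.
r² = -9 < 0 has no real solution.

r = -3 or r = 3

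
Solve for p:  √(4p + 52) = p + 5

p = 3

Square both sides: 4p + 52 = (p + 5)².
Expand and rearrange: p² + 6p - 27 = 0.
Solving gives p = 3 or p = -9.
Check each candidate in the original equation:
  p = 3: √(64) = 8, while p + 5 = 8 — valid.
  p = -9: √(16) = 4, while p + 5 = -4 — extraneous.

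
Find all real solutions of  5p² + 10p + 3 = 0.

Discriminant: (10)² − 4·5·3 = 40.
Quadratic formula: p = (-10 ± √40) / 10.
So p = -1 + √(10)/5 ≈ -0.3675 or p = -1 - √(10)/5 ≈ -1.6325.

p = -1.6325 or p = -0.3675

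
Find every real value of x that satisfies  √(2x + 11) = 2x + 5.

x = -1

Square both sides: 2x + 11 = (2x + 5)².
Expand and rearrange: 4x² + 18x + 14 = 0.
Solving gives x = -1 or x = -3.5.
Check each candidate in the original equation:
  x = -1: √(9) = 3, while 2x + 5 = 3 — valid.
  x = -3.5: √(4) = 2, while 2x + 5 = -2 — extraneous.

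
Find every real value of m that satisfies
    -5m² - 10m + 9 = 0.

Discriminant: (-10)² − 4·(-5)·9 = 280.
Quadratic formula: m = (10 ± √280) / (-10).
So m = -√(70)/5 - 1 ≈ -2.6733 or m = -1 + √(70)/5 ≈ 0.6733.

m = -2.6733 or m = 0.6733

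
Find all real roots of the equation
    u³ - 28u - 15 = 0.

Possible rational roots are divisors of -15. Testing u = -5 gives 0, so (u + 5) is a factor.
Divide: u³ - 28u - 15 = (u + 5)(u² - 5u - 3).
Apply the quadratic formula to u² - 5u - 3 = 0: u = (5 ± √37)/2, i.e. u ≈ 5.5414 or u ≈ -0.5414.

u = -5 or u = -0.5414 or u = 5.5414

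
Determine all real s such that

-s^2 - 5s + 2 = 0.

s = -5.3723 or s = 0.3723

Discriminant: (-5)^2 - 4*(-1)*2 = 33.
Quadratic formula: s = (5 +/- sqrt(33)) / (-2).
So s = -sqrt(33)/2 - 5/2 ~= -5.3723 or s = -5/2 + sqrt(33)/2 ~= 0.3723.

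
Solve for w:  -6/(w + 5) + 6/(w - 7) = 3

Multiply both sides by (w + 5)(w - 7):
-6(w - 7) + 6(w + 5) = 3(w + 5)(w - 7).
Expand and collect terms: 3w^2 - 6w - 177 = 0.
By the quadratic formula, w = (6 +/- sqrt(2160)) / 6, so w ~= 8.746 or w ~= -6.746.
Neither value makes a denominator zero (w != -5, w != 7), so both are valid.

w = -6.746 or w = 8.746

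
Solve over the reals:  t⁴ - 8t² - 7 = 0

t = -2.9658 or t = 2.9658

Let u = t². The equation becomes u² - 8u - 7 = 0.
By the quadratic formula, u = 4 + √(23) or u = 4 - √(23).
t² = 4 + √(23) gives t = ±√(4 + √(23)) ≈ ±2.9658.
t² = 4 - √(23) < 0 has no real solution.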